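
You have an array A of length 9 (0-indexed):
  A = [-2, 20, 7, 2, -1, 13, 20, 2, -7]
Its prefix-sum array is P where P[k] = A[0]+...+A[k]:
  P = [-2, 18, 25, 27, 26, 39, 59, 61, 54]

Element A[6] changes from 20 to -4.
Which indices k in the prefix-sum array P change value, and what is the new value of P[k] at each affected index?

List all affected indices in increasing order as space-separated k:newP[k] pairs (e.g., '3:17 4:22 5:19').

P[k] = A[0] + ... + A[k]
P[k] includes A[6] iff k >= 6
Affected indices: 6, 7, ..., 8; delta = -24
  P[6]: 59 + -24 = 35
  P[7]: 61 + -24 = 37
  P[8]: 54 + -24 = 30

Answer: 6:35 7:37 8:30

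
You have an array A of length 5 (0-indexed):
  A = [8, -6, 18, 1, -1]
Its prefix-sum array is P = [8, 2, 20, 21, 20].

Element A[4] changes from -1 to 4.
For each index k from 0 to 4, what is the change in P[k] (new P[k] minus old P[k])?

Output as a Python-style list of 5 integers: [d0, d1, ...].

Answer: [0, 0, 0, 0, 5]

Derivation:
Element change: A[4] -1 -> 4, delta = 5
For k < 4: P[k] unchanged, delta_P[k] = 0
For k >= 4: P[k] shifts by exactly 5
Delta array: [0, 0, 0, 0, 5]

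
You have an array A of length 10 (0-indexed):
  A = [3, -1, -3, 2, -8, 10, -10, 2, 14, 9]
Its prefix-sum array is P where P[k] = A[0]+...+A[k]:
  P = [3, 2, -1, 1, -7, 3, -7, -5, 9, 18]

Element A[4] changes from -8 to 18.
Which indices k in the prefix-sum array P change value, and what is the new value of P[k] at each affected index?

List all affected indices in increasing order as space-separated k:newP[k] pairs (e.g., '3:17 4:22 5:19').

P[k] = A[0] + ... + A[k]
P[k] includes A[4] iff k >= 4
Affected indices: 4, 5, ..., 9; delta = 26
  P[4]: -7 + 26 = 19
  P[5]: 3 + 26 = 29
  P[6]: -7 + 26 = 19
  P[7]: -5 + 26 = 21
  P[8]: 9 + 26 = 35
  P[9]: 18 + 26 = 44

Answer: 4:19 5:29 6:19 7:21 8:35 9:44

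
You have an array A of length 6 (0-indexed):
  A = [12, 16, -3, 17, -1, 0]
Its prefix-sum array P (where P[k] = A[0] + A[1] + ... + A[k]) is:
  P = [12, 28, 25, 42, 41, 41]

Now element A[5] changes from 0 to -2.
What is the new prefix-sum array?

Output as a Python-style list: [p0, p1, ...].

Answer: [12, 28, 25, 42, 41, 39]

Derivation:
Change: A[5] 0 -> -2, delta = -2
P[k] for k < 5: unchanged (A[5] not included)
P[k] for k >= 5: shift by delta = -2
  P[0] = 12 + 0 = 12
  P[1] = 28 + 0 = 28
  P[2] = 25 + 0 = 25
  P[3] = 42 + 0 = 42
  P[4] = 41 + 0 = 41
  P[5] = 41 + -2 = 39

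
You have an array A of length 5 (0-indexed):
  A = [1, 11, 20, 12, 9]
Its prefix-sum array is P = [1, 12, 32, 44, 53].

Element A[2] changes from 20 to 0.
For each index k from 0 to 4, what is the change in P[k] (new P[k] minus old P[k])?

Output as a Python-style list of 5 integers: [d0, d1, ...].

Element change: A[2] 20 -> 0, delta = -20
For k < 2: P[k] unchanged, delta_P[k] = 0
For k >= 2: P[k] shifts by exactly -20
Delta array: [0, 0, -20, -20, -20]

Answer: [0, 0, -20, -20, -20]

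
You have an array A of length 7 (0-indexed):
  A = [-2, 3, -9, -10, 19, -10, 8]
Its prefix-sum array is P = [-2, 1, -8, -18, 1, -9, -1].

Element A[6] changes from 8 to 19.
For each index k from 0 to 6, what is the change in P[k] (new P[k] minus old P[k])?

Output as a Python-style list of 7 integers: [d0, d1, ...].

Element change: A[6] 8 -> 19, delta = 11
For k < 6: P[k] unchanged, delta_P[k] = 0
For k >= 6: P[k] shifts by exactly 11
Delta array: [0, 0, 0, 0, 0, 0, 11]

Answer: [0, 0, 0, 0, 0, 0, 11]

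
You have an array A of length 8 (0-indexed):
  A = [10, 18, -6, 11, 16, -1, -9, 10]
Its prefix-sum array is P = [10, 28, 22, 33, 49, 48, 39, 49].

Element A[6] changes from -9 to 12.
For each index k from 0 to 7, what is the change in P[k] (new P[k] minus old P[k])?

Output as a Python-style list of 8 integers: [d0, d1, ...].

Element change: A[6] -9 -> 12, delta = 21
For k < 6: P[k] unchanged, delta_P[k] = 0
For k >= 6: P[k] shifts by exactly 21
Delta array: [0, 0, 0, 0, 0, 0, 21, 21]

Answer: [0, 0, 0, 0, 0, 0, 21, 21]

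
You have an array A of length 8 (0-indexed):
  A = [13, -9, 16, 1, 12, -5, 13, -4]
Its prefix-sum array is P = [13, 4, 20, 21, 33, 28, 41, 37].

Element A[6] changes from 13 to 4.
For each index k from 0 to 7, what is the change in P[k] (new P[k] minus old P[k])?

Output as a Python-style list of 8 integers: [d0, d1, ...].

Answer: [0, 0, 0, 0, 0, 0, -9, -9]

Derivation:
Element change: A[6] 13 -> 4, delta = -9
For k < 6: P[k] unchanged, delta_P[k] = 0
For k >= 6: P[k] shifts by exactly -9
Delta array: [0, 0, 0, 0, 0, 0, -9, -9]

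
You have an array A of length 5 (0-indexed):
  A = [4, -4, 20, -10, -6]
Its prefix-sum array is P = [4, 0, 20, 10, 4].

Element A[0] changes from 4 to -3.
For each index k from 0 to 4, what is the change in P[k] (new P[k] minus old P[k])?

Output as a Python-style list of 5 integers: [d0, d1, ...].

Answer: [-7, -7, -7, -7, -7]

Derivation:
Element change: A[0] 4 -> -3, delta = -7
For k < 0: P[k] unchanged, delta_P[k] = 0
For k >= 0: P[k] shifts by exactly -7
Delta array: [-7, -7, -7, -7, -7]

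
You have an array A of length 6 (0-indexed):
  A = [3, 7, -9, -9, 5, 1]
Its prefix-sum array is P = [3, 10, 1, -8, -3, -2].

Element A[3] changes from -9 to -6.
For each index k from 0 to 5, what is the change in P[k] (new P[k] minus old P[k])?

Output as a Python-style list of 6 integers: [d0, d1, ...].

Answer: [0, 0, 0, 3, 3, 3]

Derivation:
Element change: A[3] -9 -> -6, delta = 3
For k < 3: P[k] unchanged, delta_P[k] = 0
For k >= 3: P[k] shifts by exactly 3
Delta array: [0, 0, 0, 3, 3, 3]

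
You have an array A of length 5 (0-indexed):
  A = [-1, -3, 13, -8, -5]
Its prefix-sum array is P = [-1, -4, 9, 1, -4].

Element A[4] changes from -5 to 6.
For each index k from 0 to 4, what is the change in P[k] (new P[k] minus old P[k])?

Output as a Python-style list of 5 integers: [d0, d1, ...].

Element change: A[4] -5 -> 6, delta = 11
For k < 4: P[k] unchanged, delta_P[k] = 0
For k >= 4: P[k] shifts by exactly 11
Delta array: [0, 0, 0, 0, 11]

Answer: [0, 0, 0, 0, 11]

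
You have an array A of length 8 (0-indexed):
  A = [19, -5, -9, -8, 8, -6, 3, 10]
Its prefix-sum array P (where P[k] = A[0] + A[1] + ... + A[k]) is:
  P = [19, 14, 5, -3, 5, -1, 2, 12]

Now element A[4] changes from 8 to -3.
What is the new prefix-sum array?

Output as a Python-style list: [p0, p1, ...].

Change: A[4] 8 -> -3, delta = -11
P[k] for k < 4: unchanged (A[4] not included)
P[k] for k >= 4: shift by delta = -11
  P[0] = 19 + 0 = 19
  P[1] = 14 + 0 = 14
  P[2] = 5 + 0 = 5
  P[3] = -3 + 0 = -3
  P[4] = 5 + -11 = -6
  P[5] = -1 + -11 = -12
  P[6] = 2 + -11 = -9
  P[7] = 12 + -11 = 1

Answer: [19, 14, 5, -3, -6, -12, -9, 1]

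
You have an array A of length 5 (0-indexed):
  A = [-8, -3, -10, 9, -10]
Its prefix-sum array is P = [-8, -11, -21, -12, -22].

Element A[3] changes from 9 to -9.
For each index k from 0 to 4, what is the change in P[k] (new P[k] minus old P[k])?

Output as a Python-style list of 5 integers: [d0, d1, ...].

Element change: A[3] 9 -> -9, delta = -18
For k < 3: P[k] unchanged, delta_P[k] = 0
For k >= 3: P[k] shifts by exactly -18
Delta array: [0, 0, 0, -18, -18]

Answer: [0, 0, 0, -18, -18]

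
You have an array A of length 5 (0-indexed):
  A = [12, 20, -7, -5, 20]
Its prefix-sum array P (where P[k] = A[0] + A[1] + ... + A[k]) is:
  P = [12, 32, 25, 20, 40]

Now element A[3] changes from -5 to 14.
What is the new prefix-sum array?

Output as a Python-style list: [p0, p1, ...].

Answer: [12, 32, 25, 39, 59]

Derivation:
Change: A[3] -5 -> 14, delta = 19
P[k] for k < 3: unchanged (A[3] not included)
P[k] for k >= 3: shift by delta = 19
  P[0] = 12 + 0 = 12
  P[1] = 32 + 0 = 32
  P[2] = 25 + 0 = 25
  P[3] = 20 + 19 = 39
  P[4] = 40 + 19 = 59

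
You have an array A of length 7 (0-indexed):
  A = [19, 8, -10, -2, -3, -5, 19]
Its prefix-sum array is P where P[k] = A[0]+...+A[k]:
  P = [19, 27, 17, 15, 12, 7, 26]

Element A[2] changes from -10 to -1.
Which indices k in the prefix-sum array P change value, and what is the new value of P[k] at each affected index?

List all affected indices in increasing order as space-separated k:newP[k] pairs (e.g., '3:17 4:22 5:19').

P[k] = A[0] + ... + A[k]
P[k] includes A[2] iff k >= 2
Affected indices: 2, 3, ..., 6; delta = 9
  P[2]: 17 + 9 = 26
  P[3]: 15 + 9 = 24
  P[4]: 12 + 9 = 21
  P[5]: 7 + 9 = 16
  P[6]: 26 + 9 = 35

Answer: 2:26 3:24 4:21 5:16 6:35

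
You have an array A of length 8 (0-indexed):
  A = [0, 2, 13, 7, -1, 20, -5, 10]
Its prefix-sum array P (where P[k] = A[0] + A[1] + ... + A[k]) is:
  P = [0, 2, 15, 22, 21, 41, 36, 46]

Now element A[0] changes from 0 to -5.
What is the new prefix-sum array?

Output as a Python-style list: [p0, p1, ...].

Answer: [-5, -3, 10, 17, 16, 36, 31, 41]

Derivation:
Change: A[0] 0 -> -5, delta = -5
P[k] for k < 0: unchanged (A[0] not included)
P[k] for k >= 0: shift by delta = -5
  P[0] = 0 + -5 = -5
  P[1] = 2 + -5 = -3
  P[2] = 15 + -5 = 10
  P[3] = 22 + -5 = 17
  P[4] = 21 + -5 = 16
  P[5] = 41 + -5 = 36
  P[6] = 36 + -5 = 31
  P[7] = 46 + -5 = 41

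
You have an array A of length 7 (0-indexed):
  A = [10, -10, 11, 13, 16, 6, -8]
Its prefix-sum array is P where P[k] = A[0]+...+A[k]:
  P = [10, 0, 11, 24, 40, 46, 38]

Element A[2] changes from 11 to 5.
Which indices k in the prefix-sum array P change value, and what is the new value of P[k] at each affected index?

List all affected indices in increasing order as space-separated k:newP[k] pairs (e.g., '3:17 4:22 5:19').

Answer: 2:5 3:18 4:34 5:40 6:32

Derivation:
P[k] = A[0] + ... + A[k]
P[k] includes A[2] iff k >= 2
Affected indices: 2, 3, ..., 6; delta = -6
  P[2]: 11 + -6 = 5
  P[3]: 24 + -6 = 18
  P[4]: 40 + -6 = 34
  P[5]: 46 + -6 = 40
  P[6]: 38 + -6 = 32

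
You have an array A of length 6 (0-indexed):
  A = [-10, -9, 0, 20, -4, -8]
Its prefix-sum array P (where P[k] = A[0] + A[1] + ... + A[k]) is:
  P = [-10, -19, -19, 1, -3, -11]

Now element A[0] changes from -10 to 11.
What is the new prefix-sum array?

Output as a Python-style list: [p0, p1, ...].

Change: A[0] -10 -> 11, delta = 21
P[k] for k < 0: unchanged (A[0] not included)
P[k] for k >= 0: shift by delta = 21
  P[0] = -10 + 21 = 11
  P[1] = -19 + 21 = 2
  P[2] = -19 + 21 = 2
  P[3] = 1 + 21 = 22
  P[4] = -3 + 21 = 18
  P[5] = -11 + 21 = 10

Answer: [11, 2, 2, 22, 18, 10]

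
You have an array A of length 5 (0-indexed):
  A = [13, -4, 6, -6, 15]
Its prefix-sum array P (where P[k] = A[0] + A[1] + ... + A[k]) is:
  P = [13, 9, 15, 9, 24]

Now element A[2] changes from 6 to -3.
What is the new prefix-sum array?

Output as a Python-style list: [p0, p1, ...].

Change: A[2] 6 -> -3, delta = -9
P[k] for k < 2: unchanged (A[2] not included)
P[k] for k >= 2: shift by delta = -9
  P[0] = 13 + 0 = 13
  P[1] = 9 + 0 = 9
  P[2] = 15 + -9 = 6
  P[3] = 9 + -9 = 0
  P[4] = 24 + -9 = 15

Answer: [13, 9, 6, 0, 15]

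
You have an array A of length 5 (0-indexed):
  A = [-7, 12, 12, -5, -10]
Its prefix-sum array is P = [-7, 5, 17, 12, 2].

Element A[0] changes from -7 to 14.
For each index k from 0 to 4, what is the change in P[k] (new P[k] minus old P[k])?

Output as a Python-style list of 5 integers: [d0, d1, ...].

Element change: A[0] -7 -> 14, delta = 21
For k < 0: P[k] unchanged, delta_P[k] = 0
For k >= 0: P[k] shifts by exactly 21
Delta array: [21, 21, 21, 21, 21]

Answer: [21, 21, 21, 21, 21]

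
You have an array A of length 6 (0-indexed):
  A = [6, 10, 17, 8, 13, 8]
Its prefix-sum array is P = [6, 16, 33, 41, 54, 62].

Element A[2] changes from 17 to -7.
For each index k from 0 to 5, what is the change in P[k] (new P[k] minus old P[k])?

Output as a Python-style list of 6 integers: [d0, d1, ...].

Answer: [0, 0, -24, -24, -24, -24]

Derivation:
Element change: A[2] 17 -> -7, delta = -24
For k < 2: P[k] unchanged, delta_P[k] = 0
For k >= 2: P[k] shifts by exactly -24
Delta array: [0, 0, -24, -24, -24, -24]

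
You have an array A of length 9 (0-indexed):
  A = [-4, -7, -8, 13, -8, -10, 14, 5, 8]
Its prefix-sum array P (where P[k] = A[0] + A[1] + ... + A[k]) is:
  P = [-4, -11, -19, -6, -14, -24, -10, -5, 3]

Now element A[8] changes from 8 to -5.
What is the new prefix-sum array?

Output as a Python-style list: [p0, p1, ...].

Change: A[8] 8 -> -5, delta = -13
P[k] for k < 8: unchanged (A[8] not included)
P[k] for k >= 8: shift by delta = -13
  P[0] = -4 + 0 = -4
  P[1] = -11 + 0 = -11
  P[2] = -19 + 0 = -19
  P[3] = -6 + 0 = -6
  P[4] = -14 + 0 = -14
  P[5] = -24 + 0 = -24
  P[6] = -10 + 0 = -10
  P[7] = -5 + 0 = -5
  P[8] = 3 + -13 = -10

Answer: [-4, -11, -19, -6, -14, -24, -10, -5, -10]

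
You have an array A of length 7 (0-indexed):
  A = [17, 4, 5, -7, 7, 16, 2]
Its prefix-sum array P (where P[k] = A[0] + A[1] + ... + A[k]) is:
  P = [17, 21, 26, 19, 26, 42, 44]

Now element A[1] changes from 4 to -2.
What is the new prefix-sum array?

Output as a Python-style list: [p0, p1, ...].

Answer: [17, 15, 20, 13, 20, 36, 38]

Derivation:
Change: A[1] 4 -> -2, delta = -6
P[k] for k < 1: unchanged (A[1] not included)
P[k] for k >= 1: shift by delta = -6
  P[0] = 17 + 0 = 17
  P[1] = 21 + -6 = 15
  P[2] = 26 + -6 = 20
  P[3] = 19 + -6 = 13
  P[4] = 26 + -6 = 20
  P[5] = 42 + -6 = 36
  P[6] = 44 + -6 = 38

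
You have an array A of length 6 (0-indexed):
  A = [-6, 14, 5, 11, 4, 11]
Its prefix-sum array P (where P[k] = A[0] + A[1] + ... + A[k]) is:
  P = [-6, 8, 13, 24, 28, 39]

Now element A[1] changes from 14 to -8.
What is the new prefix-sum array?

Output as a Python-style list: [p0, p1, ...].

Answer: [-6, -14, -9, 2, 6, 17]

Derivation:
Change: A[1] 14 -> -8, delta = -22
P[k] for k < 1: unchanged (A[1] not included)
P[k] for k >= 1: shift by delta = -22
  P[0] = -6 + 0 = -6
  P[1] = 8 + -22 = -14
  P[2] = 13 + -22 = -9
  P[3] = 24 + -22 = 2
  P[4] = 28 + -22 = 6
  P[5] = 39 + -22 = 17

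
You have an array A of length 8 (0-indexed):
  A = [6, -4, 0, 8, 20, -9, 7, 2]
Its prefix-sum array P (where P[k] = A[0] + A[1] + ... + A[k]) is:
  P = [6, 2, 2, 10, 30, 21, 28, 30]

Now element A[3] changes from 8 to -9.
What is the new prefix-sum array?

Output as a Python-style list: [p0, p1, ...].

Answer: [6, 2, 2, -7, 13, 4, 11, 13]

Derivation:
Change: A[3] 8 -> -9, delta = -17
P[k] for k < 3: unchanged (A[3] not included)
P[k] for k >= 3: shift by delta = -17
  P[0] = 6 + 0 = 6
  P[1] = 2 + 0 = 2
  P[2] = 2 + 0 = 2
  P[3] = 10 + -17 = -7
  P[4] = 30 + -17 = 13
  P[5] = 21 + -17 = 4
  P[6] = 28 + -17 = 11
  P[7] = 30 + -17 = 13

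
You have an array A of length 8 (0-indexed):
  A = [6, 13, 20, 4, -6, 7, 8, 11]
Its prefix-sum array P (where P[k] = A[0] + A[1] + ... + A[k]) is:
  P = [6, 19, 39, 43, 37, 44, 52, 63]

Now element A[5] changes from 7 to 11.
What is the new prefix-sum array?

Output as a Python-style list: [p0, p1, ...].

Change: A[5] 7 -> 11, delta = 4
P[k] for k < 5: unchanged (A[5] not included)
P[k] for k >= 5: shift by delta = 4
  P[0] = 6 + 0 = 6
  P[1] = 19 + 0 = 19
  P[2] = 39 + 0 = 39
  P[3] = 43 + 0 = 43
  P[4] = 37 + 0 = 37
  P[5] = 44 + 4 = 48
  P[6] = 52 + 4 = 56
  P[7] = 63 + 4 = 67

Answer: [6, 19, 39, 43, 37, 48, 56, 67]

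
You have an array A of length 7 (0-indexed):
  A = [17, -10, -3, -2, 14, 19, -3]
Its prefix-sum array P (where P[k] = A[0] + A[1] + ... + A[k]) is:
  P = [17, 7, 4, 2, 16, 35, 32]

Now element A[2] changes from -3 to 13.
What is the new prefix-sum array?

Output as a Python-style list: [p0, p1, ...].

Change: A[2] -3 -> 13, delta = 16
P[k] for k < 2: unchanged (A[2] not included)
P[k] for k >= 2: shift by delta = 16
  P[0] = 17 + 0 = 17
  P[1] = 7 + 0 = 7
  P[2] = 4 + 16 = 20
  P[3] = 2 + 16 = 18
  P[4] = 16 + 16 = 32
  P[5] = 35 + 16 = 51
  P[6] = 32 + 16 = 48

Answer: [17, 7, 20, 18, 32, 51, 48]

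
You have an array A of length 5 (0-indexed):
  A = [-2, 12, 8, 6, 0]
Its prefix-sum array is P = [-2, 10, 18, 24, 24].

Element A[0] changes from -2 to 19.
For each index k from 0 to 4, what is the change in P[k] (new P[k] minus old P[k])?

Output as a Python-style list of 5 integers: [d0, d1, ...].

Answer: [21, 21, 21, 21, 21]

Derivation:
Element change: A[0] -2 -> 19, delta = 21
For k < 0: P[k] unchanged, delta_P[k] = 0
For k >= 0: P[k] shifts by exactly 21
Delta array: [21, 21, 21, 21, 21]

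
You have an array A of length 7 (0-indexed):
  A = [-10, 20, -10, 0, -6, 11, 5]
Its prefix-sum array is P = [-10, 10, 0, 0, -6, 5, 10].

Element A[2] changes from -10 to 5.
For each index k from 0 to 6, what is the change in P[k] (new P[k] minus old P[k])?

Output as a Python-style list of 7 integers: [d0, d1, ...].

Element change: A[2] -10 -> 5, delta = 15
For k < 2: P[k] unchanged, delta_P[k] = 0
For k >= 2: P[k] shifts by exactly 15
Delta array: [0, 0, 15, 15, 15, 15, 15]

Answer: [0, 0, 15, 15, 15, 15, 15]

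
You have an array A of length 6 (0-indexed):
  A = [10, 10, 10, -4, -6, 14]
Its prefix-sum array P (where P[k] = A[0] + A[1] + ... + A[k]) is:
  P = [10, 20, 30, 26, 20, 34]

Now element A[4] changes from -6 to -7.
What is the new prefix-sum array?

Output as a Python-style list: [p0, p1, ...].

Answer: [10, 20, 30, 26, 19, 33]

Derivation:
Change: A[4] -6 -> -7, delta = -1
P[k] for k < 4: unchanged (A[4] not included)
P[k] for k >= 4: shift by delta = -1
  P[0] = 10 + 0 = 10
  P[1] = 20 + 0 = 20
  P[2] = 30 + 0 = 30
  P[3] = 26 + 0 = 26
  P[4] = 20 + -1 = 19
  P[5] = 34 + -1 = 33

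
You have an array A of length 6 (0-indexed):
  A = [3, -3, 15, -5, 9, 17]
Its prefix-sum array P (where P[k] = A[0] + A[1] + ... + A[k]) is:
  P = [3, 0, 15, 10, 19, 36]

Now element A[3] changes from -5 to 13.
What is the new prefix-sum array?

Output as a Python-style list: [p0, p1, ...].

Change: A[3] -5 -> 13, delta = 18
P[k] for k < 3: unchanged (A[3] not included)
P[k] for k >= 3: shift by delta = 18
  P[0] = 3 + 0 = 3
  P[1] = 0 + 0 = 0
  P[2] = 15 + 0 = 15
  P[3] = 10 + 18 = 28
  P[4] = 19 + 18 = 37
  P[5] = 36 + 18 = 54

Answer: [3, 0, 15, 28, 37, 54]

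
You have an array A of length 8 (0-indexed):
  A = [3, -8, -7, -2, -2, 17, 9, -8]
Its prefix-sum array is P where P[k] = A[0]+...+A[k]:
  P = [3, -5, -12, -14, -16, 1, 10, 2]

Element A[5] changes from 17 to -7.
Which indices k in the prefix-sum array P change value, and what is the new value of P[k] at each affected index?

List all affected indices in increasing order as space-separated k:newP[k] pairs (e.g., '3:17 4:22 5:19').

P[k] = A[0] + ... + A[k]
P[k] includes A[5] iff k >= 5
Affected indices: 5, 6, ..., 7; delta = -24
  P[5]: 1 + -24 = -23
  P[6]: 10 + -24 = -14
  P[7]: 2 + -24 = -22

Answer: 5:-23 6:-14 7:-22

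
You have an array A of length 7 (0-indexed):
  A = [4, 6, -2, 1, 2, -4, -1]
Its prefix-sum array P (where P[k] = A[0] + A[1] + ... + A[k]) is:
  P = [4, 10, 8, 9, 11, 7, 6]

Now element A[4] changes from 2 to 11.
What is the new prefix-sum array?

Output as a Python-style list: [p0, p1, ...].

Answer: [4, 10, 8, 9, 20, 16, 15]

Derivation:
Change: A[4] 2 -> 11, delta = 9
P[k] for k < 4: unchanged (A[4] not included)
P[k] for k >= 4: shift by delta = 9
  P[0] = 4 + 0 = 4
  P[1] = 10 + 0 = 10
  P[2] = 8 + 0 = 8
  P[3] = 9 + 0 = 9
  P[4] = 11 + 9 = 20
  P[5] = 7 + 9 = 16
  P[6] = 6 + 9 = 15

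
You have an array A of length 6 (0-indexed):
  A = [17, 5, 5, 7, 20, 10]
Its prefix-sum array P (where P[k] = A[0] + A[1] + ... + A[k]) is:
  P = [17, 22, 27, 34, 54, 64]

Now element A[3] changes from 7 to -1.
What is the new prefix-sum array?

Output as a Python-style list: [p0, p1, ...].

Change: A[3] 7 -> -1, delta = -8
P[k] for k < 3: unchanged (A[3] not included)
P[k] for k >= 3: shift by delta = -8
  P[0] = 17 + 0 = 17
  P[1] = 22 + 0 = 22
  P[2] = 27 + 0 = 27
  P[3] = 34 + -8 = 26
  P[4] = 54 + -8 = 46
  P[5] = 64 + -8 = 56

Answer: [17, 22, 27, 26, 46, 56]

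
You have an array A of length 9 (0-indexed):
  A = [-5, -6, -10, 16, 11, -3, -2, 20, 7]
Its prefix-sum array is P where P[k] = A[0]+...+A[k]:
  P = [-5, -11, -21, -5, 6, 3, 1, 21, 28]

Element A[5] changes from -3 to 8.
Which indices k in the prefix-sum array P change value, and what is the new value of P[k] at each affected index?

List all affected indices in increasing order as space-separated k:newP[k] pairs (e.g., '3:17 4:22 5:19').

Answer: 5:14 6:12 7:32 8:39

Derivation:
P[k] = A[0] + ... + A[k]
P[k] includes A[5] iff k >= 5
Affected indices: 5, 6, ..., 8; delta = 11
  P[5]: 3 + 11 = 14
  P[6]: 1 + 11 = 12
  P[7]: 21 + 11 = 32
  P[8]: 28 + 11 = 39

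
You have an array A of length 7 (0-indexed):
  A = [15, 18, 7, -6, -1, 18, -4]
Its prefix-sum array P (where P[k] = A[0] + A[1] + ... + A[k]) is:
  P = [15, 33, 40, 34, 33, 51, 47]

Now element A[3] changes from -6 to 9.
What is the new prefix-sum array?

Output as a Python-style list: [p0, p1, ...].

Change: A[3] -6 -> 9, delta = 15
P[k] for k < 3: unchanged (A[3] not included)
P[k] for k >= 3: shift by delta = 15
  P[0] = 15 + 0 = 15
  P[1] = 33 + 0 = 33
  P[2] = 40 + 0 = 40
  P[3] = 34 + 15 = 49
  P[4] = 33 + 15 = 48
  P[5] = 51 + 15 = 66
  P[6] = 47 + 15 = 62

Answer: [15, 33, 40, 49, 48, 66, 62]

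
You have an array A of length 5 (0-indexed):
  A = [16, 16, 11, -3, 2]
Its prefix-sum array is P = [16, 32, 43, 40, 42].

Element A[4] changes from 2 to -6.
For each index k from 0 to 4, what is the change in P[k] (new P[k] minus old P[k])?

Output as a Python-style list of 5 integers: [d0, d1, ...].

Answer: [0, 0, 0, 0, -8]

Derivation:
Element change: A[4] 2 -> -6, delta = -8
For k < 4: P[k] unchanged, delta_P[k] = 0
For k >= 4: P[k] shifts by exactly -8
Delta array: [0, 0, 0, 0, -8]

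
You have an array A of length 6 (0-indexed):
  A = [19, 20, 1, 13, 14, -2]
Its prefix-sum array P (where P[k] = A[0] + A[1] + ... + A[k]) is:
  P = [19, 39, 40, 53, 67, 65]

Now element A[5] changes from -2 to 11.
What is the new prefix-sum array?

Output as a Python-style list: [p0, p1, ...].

Change: A[5] -2 -> 11, delta = 13
P[k] for k < 5: unchanged (A[5] not included)
P[k] for k >= 5: shift by delta = 13
  P[0] = 19 + 0 = 19
  P[1] = 39 + 0 = 39
  P[2] = 40 + 0 = 40
  P[3] = 53 + 0 = 53
  P[4] = 67 + 0 = 67
  P[5] = 65 + 13 = 78

Answer: [19, 39, 40, 53, 67, 78]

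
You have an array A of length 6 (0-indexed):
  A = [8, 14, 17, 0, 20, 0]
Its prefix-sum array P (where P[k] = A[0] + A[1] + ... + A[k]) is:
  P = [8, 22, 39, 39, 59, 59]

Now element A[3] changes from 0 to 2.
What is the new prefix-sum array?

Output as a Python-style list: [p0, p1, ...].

Change: A[3] 0 -> 2, delta = 2
P[k] for k < 3: unchanged (A[3] not included)
P[k] for k >= 3: shift by delta = 2
  P[0] = 8 + 0 = 8
  P[1] = 22 + 0 = 22
  P[2] = 39 + 0 = 39
  P[3] = 39 + 2 = 41
  P[4] = 59 + 2 = 61
  P[5] = 59 + 2 = 61

Answer: [8, 22, 39, 41, 61, 61]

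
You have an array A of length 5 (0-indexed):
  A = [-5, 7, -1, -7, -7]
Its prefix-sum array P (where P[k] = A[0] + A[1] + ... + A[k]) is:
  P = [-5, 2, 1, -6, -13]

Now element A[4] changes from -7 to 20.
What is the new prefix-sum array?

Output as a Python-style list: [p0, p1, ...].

Answer: [-5, 2, 1, -6, 14]

Derivation:
Change: A[4] -7 -> 20, delta = 27
P[k] for k < 4: unchanged (A[4] not included)
P[k] for k >= 4: shift by delta = 27
  P[0] = -5 + 0 = -5
  P[1] = 2 + 0 = 2
  P[2] = 1 + 0 = 1
  P[3] = -6 + 0 = -6
  P[4] = -13 + 27 = 14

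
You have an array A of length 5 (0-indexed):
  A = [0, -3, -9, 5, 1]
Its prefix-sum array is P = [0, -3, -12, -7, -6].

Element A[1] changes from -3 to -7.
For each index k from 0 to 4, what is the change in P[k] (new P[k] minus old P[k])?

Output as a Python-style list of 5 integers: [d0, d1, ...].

Answer: [0, -4, -4, -4, -4]

Derivation:
Element change: A[1] -3 -> -7, delta = -4
For k < 1: P[k] unchanged, delta_P[k] = 0
For k >= 1: P[k] shifts by exactly -4
Delta array: [0, -4, -4, -4, -4]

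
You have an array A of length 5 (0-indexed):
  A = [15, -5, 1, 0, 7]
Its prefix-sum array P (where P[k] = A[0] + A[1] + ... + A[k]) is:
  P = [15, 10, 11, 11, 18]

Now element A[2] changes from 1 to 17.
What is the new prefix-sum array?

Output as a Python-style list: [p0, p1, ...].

Change: A[2] 1 -> 17, delta = 16
P[k] for k < 2: unchanged (A[2] not included)
P[k] for k >= 2: shift by delta = 16
  P[0] = 15 + 0 = 15
  P[1] = 10 + 0 = 10
  P[2] = 11 + 16 = 27
  P[3] = 11 + 16 = 27
  P[4] = 18 + 16 = 34

Answer: [15, 10, 27, 27, 34]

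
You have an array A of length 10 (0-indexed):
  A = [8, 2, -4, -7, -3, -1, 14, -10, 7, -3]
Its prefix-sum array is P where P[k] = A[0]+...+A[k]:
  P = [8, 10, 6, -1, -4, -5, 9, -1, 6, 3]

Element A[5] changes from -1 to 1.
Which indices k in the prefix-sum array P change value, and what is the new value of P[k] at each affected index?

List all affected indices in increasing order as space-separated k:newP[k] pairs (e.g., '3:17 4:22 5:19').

Answer: 5:-3 6:11 7:1 8:8 9:5

Derivation:
P[k] = A[0] + ... + A[k]
P[k] includes A[5] iff k >= 5
Affected indices: 5, 6, ..., 9; delta = 2
  P[5]: -5 + 2 = -3
  P[6]: 9 + 2 = 11
  P[7]: -1 + 2 = 1
  P[8]: 6 + 2 = 8
  P[9]: 3 + 2 = 5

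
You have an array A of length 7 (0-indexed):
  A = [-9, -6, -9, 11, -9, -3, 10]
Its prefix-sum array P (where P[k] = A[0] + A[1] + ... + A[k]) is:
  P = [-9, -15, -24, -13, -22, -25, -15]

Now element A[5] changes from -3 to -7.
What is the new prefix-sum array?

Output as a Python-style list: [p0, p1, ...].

Change: A[5] -3 -> -7, delta = -4
P[k] for k < 5: unchanged (A[5] not included)
P[k] for k >= 5: shift by delta = -4
  P[0] = -9 + 0 = -9
  P[1] = -15 + 0 = -15
  P[2] = -24 + 0 = -24
  P[3] = -13 + 0 = -13
  P[4] = -22 + 0 = -22
  P[5] = -25 + -4 = -29
  P[6] = -15 + -4 = -19

Answer: [-9, -15, -24, -13, -22, -29, -19]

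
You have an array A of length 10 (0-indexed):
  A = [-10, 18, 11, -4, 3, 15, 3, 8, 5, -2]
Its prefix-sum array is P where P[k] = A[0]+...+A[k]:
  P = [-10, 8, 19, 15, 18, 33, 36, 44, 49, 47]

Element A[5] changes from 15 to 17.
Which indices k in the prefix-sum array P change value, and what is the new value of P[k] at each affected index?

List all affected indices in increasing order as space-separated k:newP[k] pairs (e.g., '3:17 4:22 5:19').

P[k] = A[0] + ... + A[k]
P[k] includes A[5] iff k >= 5
Affected indices: 5, 6, ..., 9; delta = 2
  P[5]: 33 + 2 = 35
  P[6]: 36 + 2 = 38
  P[7]: 44 + 2 = 46
  P[8]: 49 + 2 = 51
  P[9]: 47 + 2 = 49

Answer: 5:35 6:38 7:46 8:51 9:49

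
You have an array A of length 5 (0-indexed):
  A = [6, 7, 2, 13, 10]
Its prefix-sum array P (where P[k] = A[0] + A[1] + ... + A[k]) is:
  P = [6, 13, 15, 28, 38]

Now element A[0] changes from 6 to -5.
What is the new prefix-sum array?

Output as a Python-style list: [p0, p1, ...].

Change: A[0] 6 -> -5, delta = -11
P[k] for k < 0: unchanged (A[0] not included)
P[k] for k >= 0: shift by delta = -11
  P[0] = 6 + -11 = -5
  P[1] = 13 + -11 = 2
  P[2] = 15 + -11 = 4
  P[3] = 28 + -11 = 17
  P[4] = 38 + -11 = 27

Answer: [-5, 2, 4, 17, 27]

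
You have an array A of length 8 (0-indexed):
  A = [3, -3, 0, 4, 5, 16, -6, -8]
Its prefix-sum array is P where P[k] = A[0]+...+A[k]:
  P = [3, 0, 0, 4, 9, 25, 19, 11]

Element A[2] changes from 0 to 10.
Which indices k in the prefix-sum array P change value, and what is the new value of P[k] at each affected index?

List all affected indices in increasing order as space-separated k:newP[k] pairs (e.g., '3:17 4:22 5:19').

P[k] = A[0] + ... + A[k]
P[k] includes A[2] iff k >= 2
Affected indices: 2, 3, ..., 7; delta = 10
  P[2]: 0 + 10 = 10
  P[3]: 4 + 10 = 14
  P[4]: 9 + 10 = 19
  P[5]: 25 + 10 = 35
  P[6]: 19 + 10 = 29
  P[7]: 11 + 10 = 21

Answer: 2:10 3:14 4:19 5:35 6:29 7:21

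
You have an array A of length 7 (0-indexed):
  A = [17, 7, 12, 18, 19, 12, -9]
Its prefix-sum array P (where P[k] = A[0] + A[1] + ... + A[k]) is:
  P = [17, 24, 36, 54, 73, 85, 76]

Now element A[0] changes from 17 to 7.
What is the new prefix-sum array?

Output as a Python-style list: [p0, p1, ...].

Change: A[0] 17 -> 7, delta = -10
P[k] for k < 0: unchanged (A[0] not included)
P[k] for k >= 0: shift by delta = -10
  P[0] = 17 + -10 = 7
  P[1] = 24 + -10 = 14
  P[2] = 36 + -10 = 26
  P[3] = 54 + -10 = 44
  P[4] = 73 + -10 = 63
  P[5] = 85 + -10 = 75
  P[6] = 76 + -10 = 66

Answer: [7, 14, 26, 44, 63, 75, 66]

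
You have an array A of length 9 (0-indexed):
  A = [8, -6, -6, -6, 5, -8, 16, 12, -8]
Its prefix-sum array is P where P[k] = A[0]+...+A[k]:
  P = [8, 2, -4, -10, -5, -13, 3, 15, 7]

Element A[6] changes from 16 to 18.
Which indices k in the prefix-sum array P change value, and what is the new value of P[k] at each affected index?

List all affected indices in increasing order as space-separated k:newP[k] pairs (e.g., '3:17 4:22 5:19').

Answer: 6:5 7:17 8:9

Derivation:
P[k] = A[0] + ... + A[k]
P[k] includes A[6] iff k >= 6
Affected indices: 6, 7, ..., 8; delta = 2
  P[6]: 3 + 2 = 5
  P[7]: 15 + 2 = 17
  P[8]: 7 + 2 = 9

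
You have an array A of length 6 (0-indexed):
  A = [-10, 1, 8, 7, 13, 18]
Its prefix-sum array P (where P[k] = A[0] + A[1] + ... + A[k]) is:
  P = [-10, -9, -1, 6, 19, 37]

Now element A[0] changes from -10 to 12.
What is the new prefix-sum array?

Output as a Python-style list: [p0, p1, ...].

Change: A[0] -10 -> 12, delta = 22
P[k] for k < 0: unchanged (A[0] not included)
P[k] for k >= 0: shift by delta = 22
  P[0] = -10 + 22 = 12
  P[1] = -9 + 22 = 13
  P[2] = -1 + 22 = 21
  P[3] = 6 + 22 = 28
  P[4] = 19 + 22 = 41
  P[5] = 37 + 22 = 59

Answer: [12, 13, 21, 28, 41, 59]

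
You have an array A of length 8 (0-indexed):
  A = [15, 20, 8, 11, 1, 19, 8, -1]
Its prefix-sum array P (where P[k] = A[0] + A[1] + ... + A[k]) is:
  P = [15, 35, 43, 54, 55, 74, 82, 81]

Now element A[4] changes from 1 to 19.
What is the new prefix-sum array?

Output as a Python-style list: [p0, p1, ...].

Change: A[4] 1 -> 19, delta = 18
P[k] for k < 4: unchanged (A[4] not included)
P[k] for k >= 4: shift by delta = 18
  P[0] = 15 + 0 = 15
  P[1] = 35 + 0 = 35
  P[2] = 43 + 0 = 43
  P[3] = 54 + 0 = 54
  P[4] = 55 + 18 = 73
  P[5] = 74 + 18 = 92
  P[6] = 82 + 18 = 100
  P[7] = 81 + 18 = 99

Answer: [15, 35, 43, 54, 73, 92, 100, 99]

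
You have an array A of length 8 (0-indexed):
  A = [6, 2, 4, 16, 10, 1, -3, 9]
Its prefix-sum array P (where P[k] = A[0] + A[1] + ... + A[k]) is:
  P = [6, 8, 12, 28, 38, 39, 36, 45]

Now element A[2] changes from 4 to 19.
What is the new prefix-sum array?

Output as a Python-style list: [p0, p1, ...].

Change: A[2] 4 -> 19, delta = 15
P[k] for k < 2: unchanged (A[2] not included)
P[k] for k >= 2: shift by delta = 15
  P[0] = 6 + 0 = 6
  P[1] = 8 + 0 = 8
  P[2] = 12 + 15 = 27
  P[3] = 28 + 15 = 43
  P[4] = 38 + 15 = 53
  P[5] = 39 + 15 = 54
  P[6] = 36 + 15 = 51
  P[7] = 45 + 15 = 60

Answer: [6, 8, 27, 43, 53, 54, 51, 60]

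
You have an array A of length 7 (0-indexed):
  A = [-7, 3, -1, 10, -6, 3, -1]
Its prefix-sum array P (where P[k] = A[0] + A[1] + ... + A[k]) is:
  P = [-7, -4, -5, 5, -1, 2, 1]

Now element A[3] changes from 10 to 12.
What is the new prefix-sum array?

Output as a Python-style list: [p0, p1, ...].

Answer: [-7, -4, -5, 7, 1, 4, 3]

Derivation:
Change: A[3] 10 -> 12, delta = 2
P[k] for k < 3: unchanged (A[3] not included)
P[k] for k >= 3: shift by delta = 2
  P[0] = -7 + 0 = -7
  P[1] = -4 + 0 = -4
  P[2] = -5 + 0 = -5
  P[3] = 5 + 2 = 7
  P[4] = -1 + 2 = 1
  P[5] = 2 + 2 = 4
  P[6] = 1 + 2 = 3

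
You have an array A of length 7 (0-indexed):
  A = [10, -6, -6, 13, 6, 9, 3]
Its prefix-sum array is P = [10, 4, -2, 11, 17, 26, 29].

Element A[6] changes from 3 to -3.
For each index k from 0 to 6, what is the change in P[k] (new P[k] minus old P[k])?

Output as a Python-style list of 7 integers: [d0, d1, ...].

Element change: A[6] 3 -> -3, delta = -6
For k < 6: P[k] unchanged, delta_P[k] = 0
For k >= 6: P[k] shifts by exactly -6
Delta array: [0, 0, 0, 0, 0, 0, -6]

Answer: [0, 0, 0, 0, 0, 0, -6]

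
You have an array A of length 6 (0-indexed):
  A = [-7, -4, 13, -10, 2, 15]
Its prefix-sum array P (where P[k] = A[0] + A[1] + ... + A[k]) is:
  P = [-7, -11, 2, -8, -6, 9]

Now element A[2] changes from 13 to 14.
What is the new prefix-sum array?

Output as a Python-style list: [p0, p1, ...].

Change: A[2] 13 -> 14, delta = 1
P[k] for k < 2: unchanged (A[2] not included)
P[k] for k >= 2: shift by delta = 1
  P[0] = -7 + 0 = -7
  P[1] = -11 + 0 = -11
  P[2] = 2 + 1 = 3
  P[3] = -8 + 1 = -7
  P[4] = -6 + 1 = -5
  P[5] = 9 + 1 = 10

Answer: [-7, -11, 3, -7, -5, 10]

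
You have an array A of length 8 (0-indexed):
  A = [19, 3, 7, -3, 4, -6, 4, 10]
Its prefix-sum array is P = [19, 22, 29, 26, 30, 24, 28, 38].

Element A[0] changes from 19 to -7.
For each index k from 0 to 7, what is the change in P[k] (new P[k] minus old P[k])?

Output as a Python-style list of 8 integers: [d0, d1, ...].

Answer: [-26, -26, -26, -26, -26, -26, -26, -26]

Derivation:
Element change: A[0] 19 -> -7, delta = -26
For k < 0: P[k] unchanged, delta_P[k] = 0
For k >= 0: P[k] shifts by exactly -26
Delta array: [-26, -26, -26, -26, -26, -26, -26, -26]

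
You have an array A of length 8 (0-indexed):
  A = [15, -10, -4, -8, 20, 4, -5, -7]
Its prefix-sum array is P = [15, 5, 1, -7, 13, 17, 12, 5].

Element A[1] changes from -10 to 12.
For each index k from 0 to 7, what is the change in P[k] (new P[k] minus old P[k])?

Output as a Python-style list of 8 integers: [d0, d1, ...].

Answer: [0, 22, 22, 22, 22, 22, 22, 22]

Derivation:
Element change: A[1] -10 -> 12, delta = 22
For k < 1: P[k] unchanged, delta_P[k] = 0
For k >= 1: P[k] shifts by exactly 22
Delta array: [0, 22, 22, 22, 22, 22, 22, 22]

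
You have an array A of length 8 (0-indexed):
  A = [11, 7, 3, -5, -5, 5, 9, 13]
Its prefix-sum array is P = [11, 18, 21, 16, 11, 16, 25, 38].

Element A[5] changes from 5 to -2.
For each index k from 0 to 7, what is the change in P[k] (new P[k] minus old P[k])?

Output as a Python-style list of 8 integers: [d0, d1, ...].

Answer: [0, 0, 0, 0, 0, -7, -7, -7]

Derivation:
Element change: A[5] 5 -> -2, delta = -7
For k < 5: P[k] unchanged, delta_P[k] = 0
For k >= 5: P[k] shifts by exactly -7
Delta array: [0, 0, 0, 0, 0, -7, -7, -7]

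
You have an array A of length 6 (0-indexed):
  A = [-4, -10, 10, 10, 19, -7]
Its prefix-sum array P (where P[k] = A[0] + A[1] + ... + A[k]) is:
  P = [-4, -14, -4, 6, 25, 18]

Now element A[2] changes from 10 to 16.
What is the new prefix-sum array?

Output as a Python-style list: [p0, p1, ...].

Answer: [-4, -14, 2, 12, 31, 24]

Derivation:
Change: A[2] 10 -> 16, delta = 6
P[k] for k < 2: unchanged (A[2] not included)
P[k] for k >= 2: shift by delta = 6
  P[0] = -4 + 0 = -4
  P[1] = -14 + 0 = -14
  P[2] = -4 + 6 = 2
  P[3] = 6 + 6 = 12
  P[4] = 25 + 6 = 31
  P[5] = 18 + 6 = 24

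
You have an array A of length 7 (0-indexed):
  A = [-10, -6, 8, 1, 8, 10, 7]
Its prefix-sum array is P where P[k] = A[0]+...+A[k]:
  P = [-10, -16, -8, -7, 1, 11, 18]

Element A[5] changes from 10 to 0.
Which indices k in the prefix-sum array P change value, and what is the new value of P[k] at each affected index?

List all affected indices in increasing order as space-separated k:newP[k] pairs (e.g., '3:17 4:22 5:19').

P[k] = A[0] + ... + A[k]
P[k] includes A[5] iff k >= 5
Affected indices: 5, 6, ..., 6; delta = -10
  P[5]: 11 + -10 = 1
  P[6]: 18 + -10 = 8

Answer: 5:1 6:8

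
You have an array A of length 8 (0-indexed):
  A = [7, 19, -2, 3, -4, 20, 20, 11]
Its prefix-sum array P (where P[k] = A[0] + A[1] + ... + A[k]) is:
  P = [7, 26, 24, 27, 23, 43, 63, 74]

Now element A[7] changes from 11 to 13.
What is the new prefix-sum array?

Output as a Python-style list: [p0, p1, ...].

Answer: [7, 26, 24, 27, 23, 43, 63, 76]

Derivation:
Change: A[7] 11 -> 13, delta = 2
P[k] for k < 7: unchanged (A[7] not included)
P[k] for k >= 7: shift by delta = 2
  P[0] = 7 + 0 = 7
  P[1] = 26 + 0 = 26
  P[2] = 24 + 0 = 24
  P[3] = 27 + 0 = 27
  P[4] = 23 + 0 = 23
  P[5] = 43 + 0 = 43
  P[6] = 63 + 0 = 63
  P[7] = 74 + 2 = 76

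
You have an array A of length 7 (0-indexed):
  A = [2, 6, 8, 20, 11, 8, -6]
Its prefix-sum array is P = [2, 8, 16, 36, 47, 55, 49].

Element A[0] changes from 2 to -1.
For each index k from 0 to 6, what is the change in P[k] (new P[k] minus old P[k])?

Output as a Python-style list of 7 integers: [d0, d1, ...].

Element change: A[0] 2 -> -1, delta = -3
For k < 0: P[k] unchanged, delta_P[k] = 0
For k >= 0: P[k] shifts by exactly -3
Delta array: [-3, -3, -3, -3, -3, -3, -3]

Answer: [-3, -3, -3, -3, -3, -3, -3]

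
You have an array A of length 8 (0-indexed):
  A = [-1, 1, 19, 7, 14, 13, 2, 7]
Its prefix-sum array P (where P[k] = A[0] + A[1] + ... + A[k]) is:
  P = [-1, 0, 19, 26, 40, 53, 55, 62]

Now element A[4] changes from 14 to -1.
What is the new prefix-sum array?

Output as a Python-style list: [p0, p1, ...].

Change: A[4] 14 -> -1, delta = -15
P[k] for k < 4: unchanged (A[4] not included)
P[k] for k >= 4: shift by delta = -15
  P[0] = -1 + 0 = -1
  P[1] = 0 + 0 = 0
  P[2] = 19 + 0 = 19
  P[3] = 26 + 0 = 26
  P[4] = 40 + -15 = 25
  P[5] = 53 + -15 = 38
  P[6] = 55 + -15 = 40
  P[7] = 62 + -15 = 47

Answer: [-1, 0, 19, 26, 25, 38, 40, 47]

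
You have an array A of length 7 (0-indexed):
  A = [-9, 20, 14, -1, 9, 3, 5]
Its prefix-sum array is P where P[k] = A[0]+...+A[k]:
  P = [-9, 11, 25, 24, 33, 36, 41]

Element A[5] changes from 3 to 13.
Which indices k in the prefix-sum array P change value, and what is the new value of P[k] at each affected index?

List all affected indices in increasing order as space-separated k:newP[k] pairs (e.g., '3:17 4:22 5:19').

Answer: 5:46 6:51

Derivation:
P[k] = A[0] + ... + A[k]
P[k] includes A[5] iff k >= 5
Affected indices: 5, 6, ..., 6; delta = 10
  P[5]: 36 + 10 = 46
  P[6]: 41 + 10 = 51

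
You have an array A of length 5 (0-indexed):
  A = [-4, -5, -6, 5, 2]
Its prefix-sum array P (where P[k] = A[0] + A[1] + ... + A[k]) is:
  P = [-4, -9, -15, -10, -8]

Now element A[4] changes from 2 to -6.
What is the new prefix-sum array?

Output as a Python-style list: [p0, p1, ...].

Change: A[4] 2 -> -6, delta = -8
P[k] for k < 4: unchanged (A[4] not included)
P[k] for k >= 4: shift by delta = -8
  P[0] = -4 + 0 = -4
  P[1] = -9 + 0 = -9
  P[2] = -15 + 0 = -15
  P[3] = -10 + 0 = -10
  P[4] = -8 + -8 = -16

Answer: [-4, -9, -15, -10, -16]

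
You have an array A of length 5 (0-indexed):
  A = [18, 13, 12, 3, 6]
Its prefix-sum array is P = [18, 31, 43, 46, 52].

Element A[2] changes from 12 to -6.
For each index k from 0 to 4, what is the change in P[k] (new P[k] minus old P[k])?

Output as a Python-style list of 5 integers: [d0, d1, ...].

Answer: [0, 0, -18, -18, -18]

Derivation:
Element change: A[2] 12 -> -6, delta = -18
For k < 2: P[k] unchanged, delta_P[k] = 0
For k >= 2: P[k] shifts by exactly -18
Delta array: [0, 0, -18, -18, -18]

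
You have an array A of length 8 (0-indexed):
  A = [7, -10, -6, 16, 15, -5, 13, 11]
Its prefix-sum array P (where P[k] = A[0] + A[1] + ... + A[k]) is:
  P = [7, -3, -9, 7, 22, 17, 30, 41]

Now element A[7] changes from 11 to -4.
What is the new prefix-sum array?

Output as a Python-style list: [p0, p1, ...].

Answer: [7, -3, -9, 7, 22, 17, 30, 26]

Derivation:
Change: A[7] 11 -> -4, delta = -15
P[k] for k < 7: unchanged (A[7] not included)
P[k] for k >= 7: shift by delta = -15
  P[0] = 7 + 0 = 7
  P[1] = -3 + 0 = -3
  P[2] = -9 + 0 = -9
  P[3] = 7 + 0 = 7
  P[4] = 22 + 0 = 22
  P[5] = 17 + 0 = 17
  P[6] = 30 + 0 = 30
  P[7] = 41 + -15 = 26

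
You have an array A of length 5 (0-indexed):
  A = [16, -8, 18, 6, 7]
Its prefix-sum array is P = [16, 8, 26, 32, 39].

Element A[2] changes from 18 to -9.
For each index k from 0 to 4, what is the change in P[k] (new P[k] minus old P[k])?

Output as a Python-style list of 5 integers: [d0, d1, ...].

Answer: [0, 0, -27, -27, -27]

Derivation:
Element change: A[2] 18 -> -9, delta = -27
For k < 2: P[k] unchanged, delta_P[k] = 0
For k >= 2: P[k] shifts by exactly -27
Delta array: [0, 0, -27, -27, -27]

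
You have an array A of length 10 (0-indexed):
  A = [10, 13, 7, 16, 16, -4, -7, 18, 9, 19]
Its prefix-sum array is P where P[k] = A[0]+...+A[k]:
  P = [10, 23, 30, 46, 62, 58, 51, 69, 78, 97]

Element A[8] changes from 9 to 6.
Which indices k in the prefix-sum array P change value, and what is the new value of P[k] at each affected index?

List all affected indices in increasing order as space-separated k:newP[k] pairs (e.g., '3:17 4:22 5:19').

Answer: 8:75 9:94

Derivation:
P[k] = A[0] + ... + A[k]
P[k] includes A[8] iff k >= 8
Affected indices: 8, 9, ..., 9; delta = -3
  P[8]: 78 + -3 = 75
  P[9]: 97 + -3 = 94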